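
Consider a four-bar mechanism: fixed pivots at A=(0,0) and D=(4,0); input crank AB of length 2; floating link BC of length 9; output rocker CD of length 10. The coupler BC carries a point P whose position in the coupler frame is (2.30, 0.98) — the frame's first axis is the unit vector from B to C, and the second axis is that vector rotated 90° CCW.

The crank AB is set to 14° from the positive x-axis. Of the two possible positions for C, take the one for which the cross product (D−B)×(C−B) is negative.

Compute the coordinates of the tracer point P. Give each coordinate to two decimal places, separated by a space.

1.40 -1.96

A=(0,0), D=(4.00,0)
B = A + 2.00·(cos14°, sin14°) = (1.9406, 0.4838)
|BD| = 2.1155
circle(B,9.00) ∩ circle(D,10.00): a=-3.4330, h=8.3195
  candidates: C₊=(0.5014,9.3680) cross=17.600; C₋=(-3.3042,-6.8300) cross=-17.600
  mode - wants cross < 0 → take C=(-3.3042,-6.8300) (cross=-17.600)
ex = (C−B)/|BC| = (-0.5828,-0.8126); ey = (0.8126,-0.5828)
P = B + 2.30·ex + 0.98·ey = (1.3967,-1.9563)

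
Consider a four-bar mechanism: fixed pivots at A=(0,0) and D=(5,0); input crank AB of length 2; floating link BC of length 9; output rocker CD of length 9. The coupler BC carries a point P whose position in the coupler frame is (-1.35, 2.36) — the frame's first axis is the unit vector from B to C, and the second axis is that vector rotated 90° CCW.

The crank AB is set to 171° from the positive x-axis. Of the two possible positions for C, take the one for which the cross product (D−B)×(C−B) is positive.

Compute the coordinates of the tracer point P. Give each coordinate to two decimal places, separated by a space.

A=(0,0), D=(5.00,0)
B = A + 2.00·(cos171°, sin171°) = (-1.9754, 0.3129)
|BD| = 6.9824
circle(B,9.00) ∩ circle(D,9.00): a=3.4912, h=8.2953
  candidates: C₊=(1.8840,8.4434) cross=57.921; C₋=(1.1406,-8.1305) cross=-57.921
  mode + wants cross > 0 → take C=(1.8840,8.4434) (cross=57.921)
ex = (C−B)/|BC| = (0.4288,0.9034); ey = (-0.9034,0.4288)
P = B + -1.35·ex + 2.36·ey = (-4.6863,0.1053)

-4.69 0.11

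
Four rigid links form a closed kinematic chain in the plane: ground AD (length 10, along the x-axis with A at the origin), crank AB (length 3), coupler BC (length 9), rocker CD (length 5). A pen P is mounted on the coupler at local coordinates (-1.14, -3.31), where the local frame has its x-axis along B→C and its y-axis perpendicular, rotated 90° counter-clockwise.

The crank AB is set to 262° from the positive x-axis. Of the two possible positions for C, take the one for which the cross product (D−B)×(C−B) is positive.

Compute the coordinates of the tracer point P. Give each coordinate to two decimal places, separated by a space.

1.02 -6.16

A=(0,0), D=(10.00,0)
B = A + 3.00·(cos262°, sin262°) = (-0.4175, -2.9708)
|BD| = 10.8328
circle(B,9.00) ∩ circle(D,5.00): a=8.0012, h=4.1209
  candidates: C₊=(6.1468,3.1863) cross=44.641; C₋=(8.4070,-4.7394) cross=-44.641
  mode + wants cross > 0 → take C=(6.1468,3.1863) (cross=44.641)
ex = (C−B)/|BC| = (0.7294,0.6841); ey = (-0.6841,0.7294)
P = B + -1.14·ex + -3.31·ey = (1.0155,-6.1649)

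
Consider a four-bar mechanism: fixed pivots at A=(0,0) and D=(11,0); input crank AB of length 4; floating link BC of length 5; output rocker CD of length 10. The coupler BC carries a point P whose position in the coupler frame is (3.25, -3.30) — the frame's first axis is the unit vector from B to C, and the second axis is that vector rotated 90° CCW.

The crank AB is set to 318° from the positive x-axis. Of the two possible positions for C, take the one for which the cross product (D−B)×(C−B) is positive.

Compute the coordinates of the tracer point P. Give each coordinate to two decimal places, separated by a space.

4.91 1.53

A=(0,0), D=(11.00,0)
B = A + 4.00·(cos318°, sin318°) = (2.9726, -2.6765)
|BD| = 8.4619
circle(B,5.00) ∩ circle(D,10.00): a=-0.2007, h=4.9960
  candidates: C₊=(1.2019,1.9995) cross=42.275; C₋=(4.3624,-7.4795) cross=-42.275
  mode + wants cross > 0 → take C=(1.2019,1.9995) (cross=42.275)
ex = (C−B)/|BC| = (-0.3541,0.9352); ey = (-0.9352,-0.3541)
P = B + 3.25·ex + -3.30·ey = (4.9078,1.5315)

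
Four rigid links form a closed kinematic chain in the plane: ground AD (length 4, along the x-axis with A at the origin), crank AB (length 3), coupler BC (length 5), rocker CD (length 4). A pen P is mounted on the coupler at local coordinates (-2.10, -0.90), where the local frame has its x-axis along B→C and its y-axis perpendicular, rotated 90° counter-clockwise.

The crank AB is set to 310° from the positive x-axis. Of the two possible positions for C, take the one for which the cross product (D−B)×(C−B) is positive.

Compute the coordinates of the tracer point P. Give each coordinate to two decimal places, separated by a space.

A=(0,0), D=(4.00,0)
B = A + 3.00·(cos310°, sin310°) = (1.9284, -2.2981)
|BD| = 3.0940
circle(B,5.00) ∩ circle(D,4.00): a=3.0014, h=3.9989
  candidates: C₊=(0.9677,2.6087) cross=12.373; C₋=(6.9082,-2.7463) cross=-12.373
  mode + wants cross > 0 → take C=(0.9677,2.6087) (cross=12.373)
ex = (C−B)/|BC| = (-0.1921,0.9814); ey = (-0.9814,-0.1921)
P = B + -2.10·ex + -0.90·ey = (3.2151,-4.1861)

3.22 -4.19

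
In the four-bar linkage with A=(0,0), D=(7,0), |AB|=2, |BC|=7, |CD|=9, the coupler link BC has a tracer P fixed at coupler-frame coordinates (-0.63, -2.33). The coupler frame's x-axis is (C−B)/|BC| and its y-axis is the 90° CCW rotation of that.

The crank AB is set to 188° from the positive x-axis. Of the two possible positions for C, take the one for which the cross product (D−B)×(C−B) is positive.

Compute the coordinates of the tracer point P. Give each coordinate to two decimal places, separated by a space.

A=(0,0), D=(7.00,0)
B = A + 2.00·(cos188°, sin188°) = (-1.9805, -0.2783)
|BD| = 8.9848
circle(B,7.00) ∩ circle(D,9.00): a=2.7116, h=6.4534
  candidates: C₊=(0.5299,6.2560) cross=57.983; C₋=(0.9297,-6.6447) cross=-57.983
  mode + wants cross > 0 → take C=(0.5299,6.2560) (cross=57.983)
ex = (C−B)/|BC| = (0.3586,0.9335); ey = (-0.9335,0.3586)
P = B + -0.63·ex + -2.33·ey = (-0.0315,-1.7021)

-0.03 -1.70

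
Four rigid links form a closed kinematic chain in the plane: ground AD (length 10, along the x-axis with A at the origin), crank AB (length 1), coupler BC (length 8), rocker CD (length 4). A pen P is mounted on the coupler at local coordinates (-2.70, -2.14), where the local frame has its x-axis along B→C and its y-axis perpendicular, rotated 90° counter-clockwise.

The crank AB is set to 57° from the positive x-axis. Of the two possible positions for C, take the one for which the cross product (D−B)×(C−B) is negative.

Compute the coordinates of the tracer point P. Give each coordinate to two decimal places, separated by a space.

-2.86 0.31

A=(0,0), D=(10.00,0)
B = A + 1.00·(cos57°, sin57°) = (0.5446, 0.8387)
|BD| = 9.4925
circle(B,8.00) ∩ circle(D,4.00): a=7.2746, h=3.3288
  candidates: C₊=(8.0849,3.5117) cross=31.598; C₋=(7.4966,-3.1198) cross=-31.598
  mode - wants cross < 0 → take C=(7.4966,-3.1198) (cross=-31.598)
ex = (C−B)/|BC| = (0.8690,-0.4948); ey = (0.4948,0.8690)
P = B + -2.70·ex + -2.14·ey = (-2.8606,0.3150)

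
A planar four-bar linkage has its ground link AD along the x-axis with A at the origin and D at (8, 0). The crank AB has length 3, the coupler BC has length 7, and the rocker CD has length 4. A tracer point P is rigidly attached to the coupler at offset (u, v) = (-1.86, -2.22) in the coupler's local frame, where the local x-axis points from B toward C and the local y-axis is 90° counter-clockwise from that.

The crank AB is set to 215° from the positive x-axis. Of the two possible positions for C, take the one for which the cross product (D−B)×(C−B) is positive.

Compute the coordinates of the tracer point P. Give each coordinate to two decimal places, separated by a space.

-3.40 -4.46

A=(0,0), D=(8.00,0)
B = A + 3.00·(cos215°, sin215°) = (-2.4575, -1.7207)
|BD| = 10.5981
circle(B,7.00) ∩ circle(D,4.00): a=6.8559, h=1.4129
  candidates: C₊=(4.0781,0.7866) cross=14.974; C₋=(4.5369,-2.0017) cross=-14.974
  mode + wants cross > 0 → take C=(4.0781,0.7866) (cross=14.974)
ex = (C−B)/|BC| = (0.9337,0.3582); ey = (-0.3582,0.9337)
P = B + -1.86·ex + -2.22·ey = (-3.3989,-4.4597)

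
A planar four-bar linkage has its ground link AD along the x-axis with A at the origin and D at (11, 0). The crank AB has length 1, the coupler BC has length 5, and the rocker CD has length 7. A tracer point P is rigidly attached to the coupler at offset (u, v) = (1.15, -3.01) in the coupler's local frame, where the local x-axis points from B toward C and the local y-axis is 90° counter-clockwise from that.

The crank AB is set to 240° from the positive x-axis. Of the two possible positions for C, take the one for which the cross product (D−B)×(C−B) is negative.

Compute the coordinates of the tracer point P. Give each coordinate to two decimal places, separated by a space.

A=(0,0), D=(11.00,0)
B = A + 1.00·(cos240°, sin240°) = (-0.5000, -0.8660)
|BD| = 11.5326
circle(B,5.00) ∩ circle(D,7.00): a=4.7257, h=1.6332
  candidates: C₊=(4.0898,1.1174) cross=18.835; C₋=(4.3350,-2.1397) cross=-18.835
  mode - wants cross < 0 → take C=(4.3350,-2.1397) (cross=-18.835)
ex = (C−B)/|BC| = (0.9670,-0.2547); ey = (0.2547,0.9670)
P = B + 1.15·ex + -3.01·ey = (-0.1547,-4.0697)

-0.15 -4.07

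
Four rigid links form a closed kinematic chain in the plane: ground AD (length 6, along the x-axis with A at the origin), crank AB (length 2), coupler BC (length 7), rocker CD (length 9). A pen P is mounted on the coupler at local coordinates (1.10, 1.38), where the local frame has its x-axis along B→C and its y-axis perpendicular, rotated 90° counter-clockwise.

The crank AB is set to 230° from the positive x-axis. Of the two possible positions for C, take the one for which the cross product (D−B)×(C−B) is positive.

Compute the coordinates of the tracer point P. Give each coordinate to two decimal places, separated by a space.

-2.64 -0.41

A=(0,0), D=(6.00,0)
B = A + 2.00·(cos230°, sin230°) = (-1.2856, -1.5321)
|BD| = 7.4449
circle(B,7.00) ∩ circle(D,9.00): a=1.5733, h=6.8209
  candidates: C₊=(-1.1496,5.4666) cross=50.781; C₋=(1.6578,-7.8832) cross=-50.781
  mode + wants cross > 0 → take C=(-1.1496,5.4666) (cross=50.781)
ex = (C−B)/|BC| = (0.0194,0.9998); ey = (-0.9998,0.0194)
P = B + 1.10·ex + 1.38·ey = (-2.6439,-0.4055)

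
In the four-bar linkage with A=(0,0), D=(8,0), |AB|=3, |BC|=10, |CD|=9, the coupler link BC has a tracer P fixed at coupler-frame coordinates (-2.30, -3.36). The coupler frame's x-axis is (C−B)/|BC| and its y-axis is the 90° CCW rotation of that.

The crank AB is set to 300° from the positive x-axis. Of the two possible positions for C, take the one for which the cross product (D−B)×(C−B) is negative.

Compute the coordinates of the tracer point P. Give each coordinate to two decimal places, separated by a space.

-2.41 -3.75

A=(0,0), D=(8.00,0)
B = A + 3.00·(cos300°, sin300°) = (1.5000, -2.5981)
|BD| = 7.0000
circle(B,10.00) ∩ circle(D,9.00): a=4.8571, h=8.7412
  candidates: C₊=(2.7659,7.3215) cross=61.188; C₋=(9.2545,-8.9121) cross=-61.188
  mode - wants cross < 0 → take C=(9.2545,-8.9121) (cross=-61.188)
ex = (C−B)/|BC| = (0.7755,-0.6314); ey = (0.6314,0.7755)
P = B + -2.30·ex + -3.36·ey = (-2.4051,-3.7514)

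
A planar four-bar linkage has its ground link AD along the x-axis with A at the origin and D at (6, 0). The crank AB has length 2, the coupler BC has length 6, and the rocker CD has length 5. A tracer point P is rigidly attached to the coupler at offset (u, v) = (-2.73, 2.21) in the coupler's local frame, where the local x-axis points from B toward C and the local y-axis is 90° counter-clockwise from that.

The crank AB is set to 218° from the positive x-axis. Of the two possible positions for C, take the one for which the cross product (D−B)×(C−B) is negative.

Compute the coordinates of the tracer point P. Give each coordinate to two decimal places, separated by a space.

-2.76 2.08

A=(0,0), D=(6.00,0)
B = A + 2.00·(cos218°, sin218°) = (-1.5760, -1.2313)
|BD| = 7.6754
circle(B,6.00) ∩ circle(D,5.00): a=4.5543, h=3.9062
  candidates: C₊=(2.2926,3.3549) cross=29.982; C₋=(3.5459,-4.3563) cross=-29.982
  mode - wants cross < 0 → take C=(3.5459,-4.3563) (cross=-29.982)
ex = (C−B)/|BC| = (0.8537,-0.5208); ey = (0.5208,0.8537)
P = B + -2.73·ex + 2.21·ey = (-2.7555,2.0771)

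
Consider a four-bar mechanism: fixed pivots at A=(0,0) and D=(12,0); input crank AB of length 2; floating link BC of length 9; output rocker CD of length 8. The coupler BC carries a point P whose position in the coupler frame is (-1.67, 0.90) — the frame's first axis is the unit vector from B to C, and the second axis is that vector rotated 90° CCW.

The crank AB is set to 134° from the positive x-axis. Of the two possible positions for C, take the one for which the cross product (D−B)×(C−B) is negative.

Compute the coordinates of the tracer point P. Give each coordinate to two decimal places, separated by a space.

-2.05 3.22

A=(0,0), D=(12.00,0)
B = A + 2.00·(cos134°, sin134°) = (-1.3893, 1.4387)
|BD| = 13.4664
circle(B,9.00) ∩ circle(D,8.00): a=7.3644, h=5.1736
  candidates: C₊=(6.4856,5.7959) cross=69.669; C₋=(5.3802,-4.4920) cross=-69.669
  mode - wants cross < 0 → take C=(5.3802,-4.4920) (cross=-69.669)
ex = (C−B)/|BC| = (0.7522,-0.6590); ey = (0.6590,0.7522)
P = B + -1.67·ex + 0.90·ey = (-2.0524,3.2161)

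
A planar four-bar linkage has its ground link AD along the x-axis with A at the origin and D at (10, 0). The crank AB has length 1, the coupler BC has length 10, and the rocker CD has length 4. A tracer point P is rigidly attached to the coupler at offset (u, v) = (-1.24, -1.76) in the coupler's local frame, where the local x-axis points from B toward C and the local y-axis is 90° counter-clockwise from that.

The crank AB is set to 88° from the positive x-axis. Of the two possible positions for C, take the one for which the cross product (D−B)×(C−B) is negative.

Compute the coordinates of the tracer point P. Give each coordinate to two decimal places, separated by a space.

A=(0,0), D=(10.00,0)
B = A + 1.00·(cos88°, sin88°) = (0.0349, 0.9994)
|BD| = 10.0151
circle(B,10.00) ∩ circle(D,4.00): a=9.2012, h=3.9163
  candidates: C₊=(9.5810,3.9780) cross=39.222; C₋=(8.7994,-3.8156) cross=-39.222
  mode - wants cross < 0 → take C=(8.7994,-3.8156) (cross=-39.222)
ex = (C−B)/|BC| = (0.8764,-0.4815); ey = (0.4815,0.8764)
P = B + -1.24·ex + -1.76·ey = (-1.8993,0.0539)

-1.90 0.05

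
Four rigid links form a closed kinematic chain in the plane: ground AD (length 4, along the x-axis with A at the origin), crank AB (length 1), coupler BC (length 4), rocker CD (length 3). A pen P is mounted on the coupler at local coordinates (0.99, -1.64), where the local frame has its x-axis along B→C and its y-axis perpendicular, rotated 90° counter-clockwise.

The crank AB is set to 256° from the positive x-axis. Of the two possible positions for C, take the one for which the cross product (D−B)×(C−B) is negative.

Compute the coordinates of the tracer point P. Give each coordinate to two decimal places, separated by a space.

-0.17 -2.88

A=(0,0), D=(4.00,0)
B = A + 1.00·(cos256°, sin256°) = (-0.2419, -0.9703)
|BD| = 4.3515
circle(B,4.00) ∩ circle(D,3.00): a=2.9801, h=2.6682
  candidates: C₊=(2.0682,2.2952) cross=11.611; C₋=(3.2581,-2.9068) cross=-11.611
  mode - wants cross < 0 → take C=(3.2581,-2.9068) (cross=-11.611)
ex = (C−B)/|BC| = (0.8750,-0.4841); ey = (0.4841,0.8750)
P = B + 0.99·ex + -1.64·ey = (-0.1696,-2.8846)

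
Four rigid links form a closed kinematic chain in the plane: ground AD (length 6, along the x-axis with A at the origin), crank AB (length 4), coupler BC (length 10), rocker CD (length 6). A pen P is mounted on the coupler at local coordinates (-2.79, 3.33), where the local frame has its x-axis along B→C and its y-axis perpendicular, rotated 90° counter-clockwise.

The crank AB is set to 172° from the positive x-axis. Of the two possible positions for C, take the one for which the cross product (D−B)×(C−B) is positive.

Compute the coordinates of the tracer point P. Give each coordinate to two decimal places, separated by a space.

A=(0,0), D=(6.00,0)
B = A + 4.00·(cos172°, sin172°) = (-3.9611, 0.5567)
|BD| = 9.9766
circle(B,10.00) ∩ circle(D,6.00): a=8.1958, h=5.7296
  candidates: C₊=(4.5417,5.8201) cross=57.162; C₋=(3.9023,-5.6213) cross=-57.162
  mode + wants cross > 0 → take C=(4.5417,5.8201) (cross=57.162)
ex = (C−B)/|BC| = (0.8503,0.5263); ey = (-0.5263,0.8503)
P = B + -2.79·ex + 3.33·ey = (-8.0860,1.9196)

-8.09 1.92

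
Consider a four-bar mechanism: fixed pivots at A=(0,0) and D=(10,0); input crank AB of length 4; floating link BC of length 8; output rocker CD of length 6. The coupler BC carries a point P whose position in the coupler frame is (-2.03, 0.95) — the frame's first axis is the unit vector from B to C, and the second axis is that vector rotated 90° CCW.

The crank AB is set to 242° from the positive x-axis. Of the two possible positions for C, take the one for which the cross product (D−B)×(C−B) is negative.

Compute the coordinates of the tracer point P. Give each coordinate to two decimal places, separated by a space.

-3.77 -2.34

A=(0,0), D=(10.00,0)
B = A + 4.00·(cos242°, sin242°) = (-1.8779, -3.5318)
|BD| = 12.3918
circle(B,8.00) ∩ circle(D,6.00): a=7.3257, h=3.2147
  candidates: C₊=(4.2278,1.6375) cross=39.836; C₋=(6.0602,-4.5253) cross=-39.836
  mode - wants cross < 0 → take C=(6.0602,-4.5253) (cross=-39.836)
ex = (C−B)/|BC| = (0.9923,-0.1242); ey = (0.1242,0.9923)
P = B + -2.03·ex + 0.95·ey = (-3.7742,-2.3371)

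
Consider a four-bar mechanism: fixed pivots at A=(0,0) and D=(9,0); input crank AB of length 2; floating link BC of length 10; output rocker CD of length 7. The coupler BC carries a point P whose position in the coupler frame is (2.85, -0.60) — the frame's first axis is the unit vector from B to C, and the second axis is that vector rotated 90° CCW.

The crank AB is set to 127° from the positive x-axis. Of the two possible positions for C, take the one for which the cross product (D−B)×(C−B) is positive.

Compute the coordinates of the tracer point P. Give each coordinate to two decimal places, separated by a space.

1.54 2.57

A=(0,0), D=(9.00,0)
B = A + 2.00·(cos127°, sin127°) = (-1.2036, 1.5973)
|BD| = 10.3279
circle(B,10.00) ∩ circle(D,7.00): a=7.6330, h=6.4605
  candidates: C₊=(7.3367,6.7995) cross=66.723; C₋=(5.3384,-5.9659) cross=-66.723
  mode + wants cross > 0 → take C=(7.3367,6.7995) (cross=66.723)
ex = (C−B)/|BC| = (0.8540,0.5202); ey = (-0.5202,0.8540)
P = B + 2.85·ex + -0.60·ey = (1.5425,2.5675)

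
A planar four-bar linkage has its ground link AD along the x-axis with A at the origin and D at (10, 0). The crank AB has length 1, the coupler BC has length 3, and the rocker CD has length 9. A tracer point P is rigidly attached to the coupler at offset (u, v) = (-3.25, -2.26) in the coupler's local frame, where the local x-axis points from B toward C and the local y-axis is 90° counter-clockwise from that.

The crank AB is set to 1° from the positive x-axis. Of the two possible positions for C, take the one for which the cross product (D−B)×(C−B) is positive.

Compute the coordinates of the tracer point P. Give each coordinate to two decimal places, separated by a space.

A=(0,0), D=(10.00,0)
B = A + 1.00·(cos1°, sin1°) = (0.9998, 0.0175)
|BD| = 9.0002
circle(B,3.00) ∩ circle(D,9.00): a=0.5002, h=2.9580
  candidates: C₊=(1.5057,2.9745) cross=26.623; C₋=(1.4943,-2.9415) cross=-26.623
  mode + wants cross > 0 → take C=(1.5057,2.9745) (cross=26.623)
ex = (C−B)/|BC| = (0.1686,0.9857); ey = (-0.9857,0.1686)
P = B + -3.25·ex + -2.26·ey = (2.6794,-3.5671)

2.68 -3.57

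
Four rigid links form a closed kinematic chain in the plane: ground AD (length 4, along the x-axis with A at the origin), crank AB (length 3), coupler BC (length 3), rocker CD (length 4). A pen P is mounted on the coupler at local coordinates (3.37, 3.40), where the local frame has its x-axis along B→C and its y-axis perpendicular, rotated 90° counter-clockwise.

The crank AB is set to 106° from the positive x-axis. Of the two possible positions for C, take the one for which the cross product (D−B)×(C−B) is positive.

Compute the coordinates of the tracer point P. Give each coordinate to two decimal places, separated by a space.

1.74 6.92

A=(0,0), D=(4.00,0)
B = A + 3.00·(cos106°, sin106°) = (-0.8269, 2.8838)
|BD| = 5.6227
circle(B,3.00) ∩ circle(D,4.00): a=2.1889, h=2.0515
  candidates: C₊=(2.1044,3.5223) cross=11.535; C₋=(-0.0000,-0.0000) cross=-11.535
  mode + wants cross > 0 → take C=(2.1044,3.5223) (cross=11.535)
ex = (C−B)/|BC| = (0.9771,0.2128); ey = (-0.2128,0.9771)
P = B + 3.37·ex + 3.40·ey = (1.7422,6.9231)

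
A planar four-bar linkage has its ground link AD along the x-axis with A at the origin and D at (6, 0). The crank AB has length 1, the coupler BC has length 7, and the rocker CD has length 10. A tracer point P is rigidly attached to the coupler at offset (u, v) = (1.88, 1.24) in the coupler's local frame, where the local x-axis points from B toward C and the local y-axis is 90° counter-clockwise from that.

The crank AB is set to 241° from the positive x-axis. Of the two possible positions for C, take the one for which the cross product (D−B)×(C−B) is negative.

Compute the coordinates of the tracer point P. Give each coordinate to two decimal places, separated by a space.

0.84 -2.70

A=(0,0), D=(6.00,0)
B = A + 1.00·(cos241°, sin241°) = (-0.4848, -0.8746)
|BD| = 6.5435
circle(B,7.00) ∩ circle(D,10.00): a=-0.6252, h=6.9720
  candidates: C₊=(-2.0363,5.9513) cross=45.622; C₋=(-0.1725,-7.8677) cross=-45.622
  mode - wants cross < 0 → take C=(-0.1725,-7.8677) (cross=-45.622)
ex = (C−B)/|BC| = (0.0446,-0.9990); ey = (0.9990,0.0446)
P = B + 1.88·ex + 1.24·ey = (0.8378,-2.6974)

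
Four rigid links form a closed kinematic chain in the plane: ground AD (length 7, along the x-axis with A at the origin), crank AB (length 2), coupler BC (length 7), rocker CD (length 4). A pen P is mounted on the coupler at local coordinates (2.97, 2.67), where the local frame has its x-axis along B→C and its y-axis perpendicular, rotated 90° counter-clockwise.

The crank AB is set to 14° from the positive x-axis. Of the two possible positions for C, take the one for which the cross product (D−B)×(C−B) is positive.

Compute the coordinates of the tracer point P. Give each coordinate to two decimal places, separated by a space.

A=(0,0), D=(7.00,0)
B = A + 2.00·(cos14°, sin14°) = (1.9406, 0.4838)
|BD| = 5.0825
circle(B,7.00) ∩ circle(D,4.00): a=5.7877, h=3.9373
  candidates: C₊=(8.0768,3.8523) cross=20.012; C₋=(7.3272,-3.9866) cross=-20.012
  mode + wants cross > 0 → take C=(8.0768,3.8523) (cross=20.012)
ex = (C−B)/|BC| = (0.8766,0.4812); ey = (-0.4812,0.8766)
P = B + 2.97·ex + 2.67·ey = (3.2593,4.2536)

3.26 4.25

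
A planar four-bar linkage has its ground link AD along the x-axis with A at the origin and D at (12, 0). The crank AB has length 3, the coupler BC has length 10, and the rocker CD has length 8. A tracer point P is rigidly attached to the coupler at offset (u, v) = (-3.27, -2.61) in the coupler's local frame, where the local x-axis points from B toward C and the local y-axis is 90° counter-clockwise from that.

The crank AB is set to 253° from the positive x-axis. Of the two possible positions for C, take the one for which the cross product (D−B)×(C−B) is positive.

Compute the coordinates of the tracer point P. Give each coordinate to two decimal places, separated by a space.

-0.99 -7.05

A=(0,0), D=(12.00,0)
B = A + 3.00·(cos253°, sin253°) = (-0.8771, -2.8689)
|BD| = 13.1928
circle(B,10.00) ∩ circle(D,8.00): a=7.9608, h=6.0519
  candidates: C₊=(5.5771,4.7693) cross=79.842; C₋=(8.2092,-7.0449) cross=-79.842
  mode + wants cross > 0 → take C=(5.5771,4.7693) (cross=79.842)
ex = (C−B)/|BC| = (0.6454,0.7638); ey = (-0.7638,0.6454)
P = B + -3.27·ex + -2.61·ey = (-0.9941,-7.0512)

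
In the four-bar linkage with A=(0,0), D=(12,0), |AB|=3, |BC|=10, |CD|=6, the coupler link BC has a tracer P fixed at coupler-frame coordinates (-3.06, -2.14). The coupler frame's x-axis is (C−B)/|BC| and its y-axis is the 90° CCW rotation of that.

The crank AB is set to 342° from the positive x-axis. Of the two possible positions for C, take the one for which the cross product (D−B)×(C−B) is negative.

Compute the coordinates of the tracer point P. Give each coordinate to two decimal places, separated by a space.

-0.87 -1.23

A=(0,0), D=(12.00,0)
B = A + 3.00·(cos342°, sin342°) = (2.8532, -0.9271)
|BD| = 9.1937
circle(B,10.00) ∩ circle(D,6.00): a=8.0775, h=5.8953
  candidates: C₊=(10.2950,5.7527) cross=54.199; C₋=(11.4839,-5.9778) cross=-54.199
  mode - wants cross < 0 → take C=(11.4839,-5.9778) (cross=-54.199)
ex = (C−B)/|BC| = (0.8631,-0.5051); ey = (0.5051,0.8631)
P = B + -3.06·ex + -2.14·ey = (-0.8687,-1.2285)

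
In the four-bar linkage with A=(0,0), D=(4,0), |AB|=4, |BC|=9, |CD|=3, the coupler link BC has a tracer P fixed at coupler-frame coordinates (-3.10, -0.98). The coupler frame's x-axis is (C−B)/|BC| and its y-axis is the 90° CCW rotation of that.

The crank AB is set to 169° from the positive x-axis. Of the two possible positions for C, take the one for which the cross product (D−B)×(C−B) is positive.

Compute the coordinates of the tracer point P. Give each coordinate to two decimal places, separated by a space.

-6.71 -0.92

A=(0,0), D=(4.00,0)
B = A + 4.00·(cos169°, sin169°) = (-3.9265, 0.7632)
|BD| = 7.9632
circle(B,9.00) ∩ circle(D,3.00): a=8.5024, h=2.9511
  candidates: C₊=(4.8196,2.8859) cross=23.500; C₋=(4.2539,-2.9892) cross=-23.500
  mode + wants cross > 0 → take C=(4.8196,2.8859) (cross=23.500)
ex = (C−B)/|BC| = (0.9718,0.2358); ey = (-0.2358,0.9718)
P = B + -3.10·ex + -0.98·ey = (-6.7079,-0.9202)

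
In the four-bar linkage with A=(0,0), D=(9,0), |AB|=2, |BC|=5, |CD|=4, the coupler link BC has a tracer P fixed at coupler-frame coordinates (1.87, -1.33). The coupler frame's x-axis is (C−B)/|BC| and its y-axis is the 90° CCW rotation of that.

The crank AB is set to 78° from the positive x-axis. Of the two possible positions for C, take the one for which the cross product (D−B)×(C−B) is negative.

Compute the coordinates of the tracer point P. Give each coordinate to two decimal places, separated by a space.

A=(0,0), D=(9.00,0)
B = A + 2.00·(cos78°, sin78°) = (0.4158, 1.9563)
|BD| = 8.8043
circle(B,5.00) ∩ circle(D,4.00): a=4.9133, h=0.9273
  candidates: C₊=(5.4123,1.7687) cross=8.165; C₋=(5.0002,-0.0396) cross=-8.165
  mode - wants cross < 0 → take C=(5.0002,-0.0396) (cross=-8.165)
ex = (C−B)/|BC| = (0.9169,-0.3992); ey = (0.3992,0.9169)
P = B + 1.87·ex + -1.33·ey = (1.5995,-0.0096)

1.60 -0.01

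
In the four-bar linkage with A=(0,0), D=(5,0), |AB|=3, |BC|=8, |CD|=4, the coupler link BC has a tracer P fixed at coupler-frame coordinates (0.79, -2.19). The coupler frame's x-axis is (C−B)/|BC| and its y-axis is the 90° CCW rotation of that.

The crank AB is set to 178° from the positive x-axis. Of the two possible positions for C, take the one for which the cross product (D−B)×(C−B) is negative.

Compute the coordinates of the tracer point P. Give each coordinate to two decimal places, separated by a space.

A=(0,0), D=(5.00,0)
B = A + 3.00·(cos178°, sin178°) = (-2.9982, 0.1047)
|BD| = 7.9989
circle(B,8.00) ∩ circle(D,4.00): a=6.9999, h=3.8732
  candidates: C₊=(4.0518,3.8860) cross=30.982; C₋=(3.9504,-3.8598) cross=-30.982
  mode - wants cross < 0 → take C=(3.9504,-3.8598) (cross=-30.982)
ex = (C−B)/|BC| = (0.8686,-0.4956); ey = (0.4956,0.8686)
P = B + 0.79·ex + -2.19·ey = (-3.3973,-2.1890)

-3.40 -2.19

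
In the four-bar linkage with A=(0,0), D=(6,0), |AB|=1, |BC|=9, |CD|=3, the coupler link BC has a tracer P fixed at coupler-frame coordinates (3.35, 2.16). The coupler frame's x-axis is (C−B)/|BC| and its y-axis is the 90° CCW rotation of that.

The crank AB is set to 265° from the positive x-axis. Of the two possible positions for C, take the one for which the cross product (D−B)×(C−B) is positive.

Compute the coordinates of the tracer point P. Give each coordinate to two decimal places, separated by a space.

A=(0,0), D=(6.00,0)
B = A + 1.00·(cos265°, sin265°) = (-0.0872, -0.9962)
|BD| = 6.1681
circle(B,9.00) ∩ circle(D,3.00): a=8.9205, h=1.1935
  candidates: C₊=(8.5235,1.6223) cross=7.362; C₋=(8.9090,-0.7333) cross=-7.362
  mode + wants cross > 0 → take C=(8.5235,1.6223) (cross=7.362)
ex = (C−B)/|BC| = (0.9567,0.2909); ey = (-0.2909,0.9567)
P = B + 3.35·ex + 2.16·ey = (2.4895,2.0450)

2.49 2.05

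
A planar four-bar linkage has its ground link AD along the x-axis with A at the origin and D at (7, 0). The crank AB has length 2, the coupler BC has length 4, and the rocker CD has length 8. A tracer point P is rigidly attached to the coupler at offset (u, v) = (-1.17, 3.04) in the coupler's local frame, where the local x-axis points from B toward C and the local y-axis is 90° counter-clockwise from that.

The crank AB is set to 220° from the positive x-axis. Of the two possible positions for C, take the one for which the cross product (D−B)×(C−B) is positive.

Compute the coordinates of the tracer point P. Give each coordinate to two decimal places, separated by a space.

-4.76 -1.69

A=(0,0), D=(7.00,0)
B = A + 2.00·(cos220°, sin220°) = (-1.5321, -1.2856)
|BD| = 8.6284
circle(B,4.00) ∩ circle(D,8.00): a=1.5327, h=3.6947
  candidates: C₊=(-0.5670,2.5963) cross=31.879; C₋=(0.5340,-4.7107) cross=-31.879
  mode + wants cross > 0 → take C=(-0.5670,2.5963) (cross=31.879)
ex = (C−B)/|BC| = (0.2413,0.9705); ey = (-0.9705,0.2413)
P = B + -1.17·ex + 3.04·ey = (-4.7646,-1.6875)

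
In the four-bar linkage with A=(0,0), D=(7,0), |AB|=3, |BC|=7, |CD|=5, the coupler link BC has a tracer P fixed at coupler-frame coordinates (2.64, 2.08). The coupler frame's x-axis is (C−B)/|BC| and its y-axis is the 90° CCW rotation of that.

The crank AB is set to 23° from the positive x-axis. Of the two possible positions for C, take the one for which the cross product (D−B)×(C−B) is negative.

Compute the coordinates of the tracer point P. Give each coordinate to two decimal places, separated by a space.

5.87 -0.11

A=(0,0), D=(7.00,0)
B = A + 3.00·(cos23°, sin23°) = (2.7615, 1.1722)
|BD| = 4.3976
circle(B,7.00) ∩ circle(D,5.00): a=4.9276, h=4.9718
  candidates: C₊=(8.8361,4.6507) cross=21.864; C₋=(6.1855,-4.9332) cross=-21.864
  mode - wants cross < 0 → take C=(6.1855,-4.9332) (cross=-21.864)
ex = (C−B)/|BC| = (0.4891,-0.8722); ey = (0.8722,0.4891)
P = B + 2.64·ex + 2.08·ey = (5.8670,-0.1130)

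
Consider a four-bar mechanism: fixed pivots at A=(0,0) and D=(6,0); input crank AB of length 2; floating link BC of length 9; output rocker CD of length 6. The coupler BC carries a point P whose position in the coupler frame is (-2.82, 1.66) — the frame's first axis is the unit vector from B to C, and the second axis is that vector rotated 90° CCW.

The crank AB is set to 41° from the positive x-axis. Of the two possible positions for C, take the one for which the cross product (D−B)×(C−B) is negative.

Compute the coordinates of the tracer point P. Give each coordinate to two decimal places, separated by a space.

1.18 4.57

A=(0,0), D=(6.00,0)
B = A + 2.00·(cos41°, sin41°) = (1.5094, 1.3121)
|BD| = 4.6784
circle(B,9.00) ∩ circle(D,6.00): a=7.1486, h=5.4679
  candidates: C₊=(9.9046,4.5556) cross=25.581; C₋=(6.8375,-5.9413) cross=-25.581
  mode - wants cross < 0 → take C=(6.8375,-5.9413) (cross=-25.581)
ex = (C−B)/|BC| = (0.5920,-0.8059); ey = (0.8059,0.5920)
P = B + -2.82·ex + 1.66·ey = (1.1778,4.5676)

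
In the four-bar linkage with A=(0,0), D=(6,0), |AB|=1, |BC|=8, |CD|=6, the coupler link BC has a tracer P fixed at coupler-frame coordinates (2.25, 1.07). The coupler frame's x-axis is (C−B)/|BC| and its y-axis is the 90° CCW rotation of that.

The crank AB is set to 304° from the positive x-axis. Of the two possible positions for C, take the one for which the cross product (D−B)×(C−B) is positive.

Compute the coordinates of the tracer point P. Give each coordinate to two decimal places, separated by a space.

0.88 1.64

A=(0,0), D=(6.00,0)
B = A + 1.00·(cos304°, sin304°) = (0.5592, -0.8290)
|BD| = 5.5036
circle(B,8.00) ∩ circle(D,6.00): a=5.2956, h=5.9964
  candidates: C₊=(4.8911,5.8966) cross=33.002; C₋=(6.6976,-5.9593) cross=-33.002
  mode + wants cross > 0 → take C=(4.8911,5.8966) (cross=33.002)
ex = (C−B)/|BC| = (0.5415,0.8407); ey = (-0.8407,0.5415)
P = B + 2.25·ex + 1.07·ey = (0.8780,1.6419)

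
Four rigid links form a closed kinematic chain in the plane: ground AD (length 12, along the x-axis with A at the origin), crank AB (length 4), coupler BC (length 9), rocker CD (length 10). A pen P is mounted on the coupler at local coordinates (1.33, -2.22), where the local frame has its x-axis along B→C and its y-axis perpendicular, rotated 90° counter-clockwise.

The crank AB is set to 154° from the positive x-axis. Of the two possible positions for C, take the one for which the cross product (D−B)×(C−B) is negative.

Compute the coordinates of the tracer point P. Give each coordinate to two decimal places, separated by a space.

A=(0,0), D=(12.00,0)
B = A + 4.00·(cos154°, sin154°) = (-3.5952, 1.7535)
|BD| = 15.6934
circle(B,9.00) ∩ circle(D,10.00): a=7.2414, h=5.3444
  candidates: C₊=(4.1980,6.2553) cross=83.872; C₋=(3.0037,-4.3665) cross=-83.872
  mode - wants cross < 0 → take C=(3.0037,-4.3665) (cross=-83.872)
ex = (C−B)/|BC| = (0.7332,-0.6800); ey = (0.6800,0.7332)
P = B + 1.33·ex + -2.22·ey = (-4.1296,-0.7786)

-4.13 -0.78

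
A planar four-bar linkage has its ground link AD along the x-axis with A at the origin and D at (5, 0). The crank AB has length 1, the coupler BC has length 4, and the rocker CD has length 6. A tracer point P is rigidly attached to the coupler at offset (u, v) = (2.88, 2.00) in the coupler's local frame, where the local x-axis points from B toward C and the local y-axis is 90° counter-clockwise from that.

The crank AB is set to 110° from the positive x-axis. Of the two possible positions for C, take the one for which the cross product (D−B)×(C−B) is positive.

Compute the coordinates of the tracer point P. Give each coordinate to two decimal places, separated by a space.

A=(0,0), D=(5.00,0)
B = A + 1.00·(cos110°, sin110°) = (-0.3420, 0.9397)
|BD| = 5.4240
circle(B,4.00) ∩ circle(D,6.00): a=0.8684, h=3.9046
  candidates: C₊=(1.1897,4.6348) cross=21.179; C₋=(-0.1632,-3.0563) cross=-21.179
  mode + wants cross > 0 → take C=(1.1897,4.6348) (cross=21.179)
ex = (C−B)/|BC| = (0.3829,0.9238); ey = (-0.9238,0.3829)
P = B + 2.88·ex + 2.00·ey = (-1.0868,4.3660)

-1.09 4.37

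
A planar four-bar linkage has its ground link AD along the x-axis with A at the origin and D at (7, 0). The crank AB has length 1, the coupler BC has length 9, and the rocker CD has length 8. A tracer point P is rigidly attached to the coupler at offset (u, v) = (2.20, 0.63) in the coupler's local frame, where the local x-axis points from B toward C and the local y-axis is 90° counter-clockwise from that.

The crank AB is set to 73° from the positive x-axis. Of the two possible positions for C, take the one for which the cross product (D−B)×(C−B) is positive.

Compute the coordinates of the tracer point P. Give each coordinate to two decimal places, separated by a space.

1.19 3.06

A=(0,0), D=(7.00,0)
B = A + 1.00·(cos73°, sin73°) = (0.2924, 0.9563)
|BD| = 6.7755
circle(B,9.00) ∩ circle(D,8.00): a=4.6423, h=7.7103
  candidates: C₊=(5.9764,7.9342) cross=52.241; C₋=(3.7999,-7.3321) cross=-52.241
  mode + wants cross > 0 → take C=(5.9764,7.9342) (cross=52.241)
ex = (C−B)/|BC| = (0.6316,0.7753); ey = (-0.7753,0.6316)
P = B + 2.20·ex + 0.63·ey = (1.1933,3.0599)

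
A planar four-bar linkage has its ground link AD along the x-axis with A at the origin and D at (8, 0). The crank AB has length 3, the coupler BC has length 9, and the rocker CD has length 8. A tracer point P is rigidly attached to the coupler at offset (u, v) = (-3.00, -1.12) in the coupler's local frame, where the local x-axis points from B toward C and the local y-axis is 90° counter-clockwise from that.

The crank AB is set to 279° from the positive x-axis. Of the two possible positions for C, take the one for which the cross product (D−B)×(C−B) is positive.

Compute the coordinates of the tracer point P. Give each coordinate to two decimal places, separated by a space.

0.88 -6.14

A=(0,0), D=(8.00,0)
B = A + 3.00·(cos279°, sin279°) = (0.4693, -2.9631)
|BD| = 8.0927
circle(B,9.00) ∩ circle(D,8.00): a=5.0967, h=7.4178
  candidates: C₊=(2.4961,5.8058) cross=60.030; C₋=(7.9280,-7.9997) cross=-60.030
  mode + wants cross > 0 → take C=(2.4961,5.8058) (cross=60.030)
ex = (C−B)/|BC| = (0.2252,0.9743); ey = (-0.9743,0.2252)
P = B + -3.00·ex + -1.12·ey = (0.8849,-6.1382)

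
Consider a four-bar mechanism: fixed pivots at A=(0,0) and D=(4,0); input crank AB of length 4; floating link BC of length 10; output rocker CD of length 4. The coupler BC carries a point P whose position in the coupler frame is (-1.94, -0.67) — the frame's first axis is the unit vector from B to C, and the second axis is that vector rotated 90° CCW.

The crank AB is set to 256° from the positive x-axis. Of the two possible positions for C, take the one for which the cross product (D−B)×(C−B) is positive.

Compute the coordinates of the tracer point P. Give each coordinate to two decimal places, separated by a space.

-1.73 -5.79

A=(0,0), D=(4.00,0)
B = A + 4.00·(cos256°, sin256°) = (-0.9677, -3.8812)
|BD| = 6.3041
circle(B,10.00) ∩ circle(D,4.00): a=9.8144, h=1.9178
  candidates: C₊=(5.5855,3.6724) cross=12.090; C₋=(7.9468,0.6499) cross=-12.090
  mode + wants cross > 0 → take C=(5.5855,3.6724) (cross=12.090)
ex = (C−B)/|BC| = (0.6553,0.7554); ey = (-0.7554,0.6553)
P = B + -1.94·ex + -0.67·ey = (-1.7329,-5.7856)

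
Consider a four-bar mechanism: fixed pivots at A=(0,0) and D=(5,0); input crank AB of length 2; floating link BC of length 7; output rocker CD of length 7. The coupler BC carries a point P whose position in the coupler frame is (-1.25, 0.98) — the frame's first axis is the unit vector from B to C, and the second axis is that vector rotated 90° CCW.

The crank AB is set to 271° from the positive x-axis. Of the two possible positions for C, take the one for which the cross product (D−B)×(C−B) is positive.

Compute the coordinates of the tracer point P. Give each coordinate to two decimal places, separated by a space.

A=(0,0), D=(5.00,0)
B = A + 2.00·(cos271°, sin271°) = (0.0349, -1.9997)
|BD| = 5.3527
circle(B,7.00) ∩ circle(D,7.00): a=2.6763, h=6.4682
  candidates: C₊=(0.1010,5.0000) cross=34.622; C₋=(4.9339,-6.9997) cross=-34.622
  mode + wants cross > 0 → take C=(0.1010,5.0000) (cross=34.622)
ex = (C−B)/|BC| = (0.0094,1.0000); ey = (-1.0000,0.0094)
P = B + -1.25·ex + 0.98·ey = (-0.9569,-3.2404)

-0.96 -3.24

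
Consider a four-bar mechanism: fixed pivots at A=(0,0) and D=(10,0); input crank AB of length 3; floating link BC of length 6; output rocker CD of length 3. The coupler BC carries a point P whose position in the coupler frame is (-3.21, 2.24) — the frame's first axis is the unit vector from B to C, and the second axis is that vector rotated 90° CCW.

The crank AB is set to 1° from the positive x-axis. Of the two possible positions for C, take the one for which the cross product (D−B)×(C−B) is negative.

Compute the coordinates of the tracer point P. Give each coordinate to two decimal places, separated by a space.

1.07 3.46

A=(0,0), D=(10.00,0)
B = A + 3.00·(cos1°, sin1°) = (2.9995, 0.0524)
|BD| = 7.0007
circle(B,6.00) ∩ circle(D,3.00): a=5.4287, h=2.5552
  candidates: C₊=(8.4472,2.5669) cross=17.888; C₋=(8.4090,-2.5434) cross=-17.888
  mode - wants cross < 0 → take C=(8.4090,-2.5434) (cross=-17.888)
ex = (C−B)/|BC| = (0.9016,-0.4326); ey = (0.4326,0.9016)
P = B + -3.21·ex + 2.24·ey = (1.0746,3.4606)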